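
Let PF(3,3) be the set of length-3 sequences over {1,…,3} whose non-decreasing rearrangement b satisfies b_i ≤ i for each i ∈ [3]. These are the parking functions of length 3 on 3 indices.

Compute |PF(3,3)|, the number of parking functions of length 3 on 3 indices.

|PF| = (4−3)·4^(3−1) = 1·16 = 16 [KW]
Check (1,1,3) → sorted (1,1,3): b_i ≤ i ∀i, a PF.

16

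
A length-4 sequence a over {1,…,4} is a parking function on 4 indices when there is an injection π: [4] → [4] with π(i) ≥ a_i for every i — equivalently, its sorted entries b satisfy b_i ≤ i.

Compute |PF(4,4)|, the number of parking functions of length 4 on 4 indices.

125

|PF| = (4−4+1)·(4+1)^(4−1) = 1·125 = 125
One tuple (4,1,3,2) → sorted (1,2,3,4): b_i ≤ i ∀i, a PF.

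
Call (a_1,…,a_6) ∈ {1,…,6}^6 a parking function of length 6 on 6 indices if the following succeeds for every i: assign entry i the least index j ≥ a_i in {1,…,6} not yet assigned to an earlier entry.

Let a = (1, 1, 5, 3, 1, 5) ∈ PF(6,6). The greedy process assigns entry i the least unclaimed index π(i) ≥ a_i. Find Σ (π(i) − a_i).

5

Σπ(i) = 1+…+6 = 21; Σa = 1+1+5+3+1+5 = 16; disp = 21−16 = 5.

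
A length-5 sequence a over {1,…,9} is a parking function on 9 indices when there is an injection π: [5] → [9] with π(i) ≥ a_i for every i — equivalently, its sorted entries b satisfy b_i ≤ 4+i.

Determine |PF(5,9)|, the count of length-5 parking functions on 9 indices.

50000

#PF = 5·10^4 = 5·10000 = 50000 [KW]
Check (4,2,6,3,3) → sorted (2,3,3,4,6): b_i ≤ 4+i ∀i, a PF.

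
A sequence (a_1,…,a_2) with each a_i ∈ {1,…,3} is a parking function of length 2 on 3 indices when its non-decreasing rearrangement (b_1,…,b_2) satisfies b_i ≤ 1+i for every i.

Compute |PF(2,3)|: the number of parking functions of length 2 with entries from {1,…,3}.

8

|PF| = (3+1−2)·(3+1)^{2−1} = 2 · 4 = 8 (Pollak)
Example (1,3) → sorted (1,3): b_i ≤ 1+i ∀i, a PF.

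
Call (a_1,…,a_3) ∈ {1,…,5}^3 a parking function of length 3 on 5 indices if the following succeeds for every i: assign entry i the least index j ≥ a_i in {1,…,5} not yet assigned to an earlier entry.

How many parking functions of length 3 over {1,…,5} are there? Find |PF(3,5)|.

108

Count = (6−3)·6^(3−1) = 3 · 36 = 108 (Pollak)
E.g. (4,1,4) → sorted (1,4,4): b_i ≤ 2+i ∀i, a PF.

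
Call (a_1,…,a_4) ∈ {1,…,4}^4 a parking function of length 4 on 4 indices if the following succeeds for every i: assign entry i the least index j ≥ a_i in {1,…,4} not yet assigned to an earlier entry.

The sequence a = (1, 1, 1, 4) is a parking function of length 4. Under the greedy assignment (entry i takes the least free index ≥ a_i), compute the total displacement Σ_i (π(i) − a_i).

Σπ = 10 ({1..4} each once); Σa = 1+1+1+4 = 7; disp = 10−7 = 3.

3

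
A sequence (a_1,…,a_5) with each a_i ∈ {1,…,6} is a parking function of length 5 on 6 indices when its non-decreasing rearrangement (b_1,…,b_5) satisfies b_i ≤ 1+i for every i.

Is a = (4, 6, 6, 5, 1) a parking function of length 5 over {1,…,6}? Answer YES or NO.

Order a: b = (1, 4, 5, 6, 6).
  b_1=1 ≤ 2
  b_2=4 > 3
  fails at i=2 ⇒ NO

NO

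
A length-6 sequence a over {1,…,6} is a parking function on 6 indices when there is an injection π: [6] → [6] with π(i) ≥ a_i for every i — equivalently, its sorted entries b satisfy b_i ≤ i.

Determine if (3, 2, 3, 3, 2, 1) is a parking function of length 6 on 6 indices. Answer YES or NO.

YES

Rearranged: b = (1, 2, 2, 3, 3, 3).
  b_1=1 ≤ 1
  b_2=2 ≤ 2
  b_3=2 ≤ 3
  b_4=3 ≤ 4
  b_5=3 ≤ 5
  b_6=3 ≤ 6
All bounds hold ⇒ YES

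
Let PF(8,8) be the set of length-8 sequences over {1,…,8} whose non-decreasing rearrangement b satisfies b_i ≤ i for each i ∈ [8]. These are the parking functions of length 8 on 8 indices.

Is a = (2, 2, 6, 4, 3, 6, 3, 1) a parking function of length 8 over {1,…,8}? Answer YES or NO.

YES

Rearranged: b = (1, 2, 2, 3, 3, 4, 6, 6).
  b_1=1 ≤ 1
  b_2=2 ≤ 2
  b_3=2 ≤ 3
  b_4=3 ≤ 4
  b_5=3 ≤ 5
  b_6=4 ≤ 6
  b_7=6 ≤ 7
  b_8=6 ≤ 8
All bounds hold ⇒ YES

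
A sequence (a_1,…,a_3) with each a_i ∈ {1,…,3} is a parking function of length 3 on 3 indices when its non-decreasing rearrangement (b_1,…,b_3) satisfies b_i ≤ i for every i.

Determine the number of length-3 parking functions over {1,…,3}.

|PF(3,3)| = (4−3)·4^(3−1) = 1×16 = 16
One tuple (3,2,1) → sorted (1,2,3): b_i ≤ i ∀i, a PF.

16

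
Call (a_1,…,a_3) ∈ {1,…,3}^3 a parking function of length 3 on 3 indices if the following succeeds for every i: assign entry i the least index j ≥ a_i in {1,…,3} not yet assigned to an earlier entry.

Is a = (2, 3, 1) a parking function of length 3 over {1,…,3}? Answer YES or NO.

YES

Order a: b = (1, 2, 3).
  b_1=1 ≤ 1
  b_2=2 ≤ 2
  b_3=3 ≤ 3
All bounds hold ⇒ YES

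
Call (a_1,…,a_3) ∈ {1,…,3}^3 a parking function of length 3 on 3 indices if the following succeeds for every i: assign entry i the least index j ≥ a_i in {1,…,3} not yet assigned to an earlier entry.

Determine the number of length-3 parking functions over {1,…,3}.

|PF(3,3)| = (4−3)·4^(3−1) = 1·16 = 16
E.g. (1,3,1) → sorted (1,1,3): b_i ≤ i ∀i, a PF.

16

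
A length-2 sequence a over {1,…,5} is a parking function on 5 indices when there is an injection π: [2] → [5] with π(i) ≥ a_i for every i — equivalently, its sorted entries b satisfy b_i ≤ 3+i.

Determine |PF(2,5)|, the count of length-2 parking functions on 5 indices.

24

Count = (5+1−2)·(5+1)^{2−1} = 4×6 = 24 (Konheim–Weiss)
One tuple (1,4) → sorted (1,4): b_i ≤ 3+i ∀i, a PF.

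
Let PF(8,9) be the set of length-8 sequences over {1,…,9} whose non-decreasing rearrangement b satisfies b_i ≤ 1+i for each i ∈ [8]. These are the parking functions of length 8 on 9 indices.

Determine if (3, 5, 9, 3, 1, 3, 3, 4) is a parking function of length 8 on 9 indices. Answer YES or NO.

Order a: b = (1, 3, 3, 3, 3, 4, 5, 9).
  b_1=1 ≤ 2
  b_2=3 ≤ 3
  b_3=3 ≤ 4
  b_4=3 ≤ 5
  b_5=3 ≤ 6
  b_6=4 ≤ 7
  b_7=5 ≤ 8
  b_8=9 ≤ 9
All bounds hold ⇒ YES

YES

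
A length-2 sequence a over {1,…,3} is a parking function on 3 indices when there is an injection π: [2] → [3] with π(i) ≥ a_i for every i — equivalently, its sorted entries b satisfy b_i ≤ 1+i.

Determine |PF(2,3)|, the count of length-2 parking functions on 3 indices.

8

#PF = (3−2+1)·(3+1)^(2−1) = 2×4 = 8 (Pollak)
Check (2,3) → sorted (2,3): b_i ≤ 1+i ∀i, a PF.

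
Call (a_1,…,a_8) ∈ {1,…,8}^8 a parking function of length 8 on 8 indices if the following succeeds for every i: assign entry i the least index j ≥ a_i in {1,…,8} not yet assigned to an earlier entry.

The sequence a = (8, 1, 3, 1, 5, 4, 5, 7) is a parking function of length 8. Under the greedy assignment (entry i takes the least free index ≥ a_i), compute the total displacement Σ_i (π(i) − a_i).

2

Σπ = 36 ({1..8} each once); Σa = 8+1+3+1+5+4+5+7 = 34; disp = 36−34 = 2.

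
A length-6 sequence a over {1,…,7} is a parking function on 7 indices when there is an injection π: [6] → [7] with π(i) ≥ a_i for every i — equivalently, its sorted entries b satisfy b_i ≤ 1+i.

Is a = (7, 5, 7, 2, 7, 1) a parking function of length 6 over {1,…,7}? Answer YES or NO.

NO

Sorted: b = (1, 2, 5, 7, 7, 7).
  b_1=1 ≤ 2
  b_2=2 ≤ 3
  b_3=5 > 4
  fails at i=3 ⇒ NO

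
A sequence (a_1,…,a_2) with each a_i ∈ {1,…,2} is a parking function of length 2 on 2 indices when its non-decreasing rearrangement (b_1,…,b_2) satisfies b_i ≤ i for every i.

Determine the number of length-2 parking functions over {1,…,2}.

#PF = (2−2+1)·(2+1)^(2−1) = 1 · 3 = 3 (Pollak)
Check (1,2) → sorted (1,2): b_i ≤ i ∀i, a PF.

3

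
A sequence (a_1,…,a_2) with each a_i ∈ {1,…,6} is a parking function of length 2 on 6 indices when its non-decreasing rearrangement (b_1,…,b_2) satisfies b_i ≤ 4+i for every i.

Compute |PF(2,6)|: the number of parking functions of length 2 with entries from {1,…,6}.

#PF = (6+1−2)·(6+1)^{2−1} = 5·7 = 35 [KW]
E.g. (6,2) → sorted (2,6): b_i ≤ 4+i ∀i, a PF.

35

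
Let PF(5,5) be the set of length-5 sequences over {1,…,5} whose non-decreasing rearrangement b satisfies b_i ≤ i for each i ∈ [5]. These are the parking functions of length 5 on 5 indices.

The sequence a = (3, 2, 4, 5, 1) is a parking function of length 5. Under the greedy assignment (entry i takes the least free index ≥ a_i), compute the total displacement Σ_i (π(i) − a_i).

Σπ = 5·6/2 = 15 (π permutes [5]); Σa = 3+2+4+5+1 = 15; disp = 15−15 = 0.

0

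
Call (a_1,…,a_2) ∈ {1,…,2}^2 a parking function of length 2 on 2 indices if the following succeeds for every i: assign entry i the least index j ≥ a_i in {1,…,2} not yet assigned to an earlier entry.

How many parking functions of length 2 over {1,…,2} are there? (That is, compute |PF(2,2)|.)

Count = 1·3^1 = 1·3 = 3
One tuple (1,1) → sorted (1,1): b_i ≤ i ∀i, a PF.

3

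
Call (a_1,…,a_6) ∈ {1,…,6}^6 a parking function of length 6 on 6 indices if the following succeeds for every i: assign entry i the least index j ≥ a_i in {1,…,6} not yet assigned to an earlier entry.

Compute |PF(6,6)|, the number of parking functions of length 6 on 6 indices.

16807

|PF| = (7−6)·7^(6−1) = 1 · 16807 = 16807 (Konheim–Weiss)
E.g. (4,2,5,4,2,1) → sorted (1,2,2,4,4,5): b_i ≤ i ∀i, a PF.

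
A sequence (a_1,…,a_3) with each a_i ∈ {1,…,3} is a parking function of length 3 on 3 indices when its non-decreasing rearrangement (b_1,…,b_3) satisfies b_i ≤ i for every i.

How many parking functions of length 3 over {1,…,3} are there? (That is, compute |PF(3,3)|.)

16

|PF| = 1·4^2 = 1×16 = 16
Check (1,1,3) → sorted (1,1,3): b_i ≤ i ∀i, a PF.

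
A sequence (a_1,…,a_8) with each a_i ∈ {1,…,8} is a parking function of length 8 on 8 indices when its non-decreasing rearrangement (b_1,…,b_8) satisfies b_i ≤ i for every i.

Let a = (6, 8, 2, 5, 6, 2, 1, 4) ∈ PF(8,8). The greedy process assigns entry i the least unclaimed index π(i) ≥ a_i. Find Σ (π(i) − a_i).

2

Σπ = 36 ({1..8} each once); Σa = 6+8+2+5+6+2+1+4 = 34; disp = 36−34 = 2.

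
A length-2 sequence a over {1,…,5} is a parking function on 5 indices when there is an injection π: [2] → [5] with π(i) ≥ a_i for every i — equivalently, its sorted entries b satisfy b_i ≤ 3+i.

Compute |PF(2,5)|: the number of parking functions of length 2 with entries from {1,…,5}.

24

|PF| = (6−2)·6^(2−1) = 4 · 6 = 24 (Pollak)
E.g. (4,2) → sorted (2,4): b_i ≤ 3+i ∀i, a PF.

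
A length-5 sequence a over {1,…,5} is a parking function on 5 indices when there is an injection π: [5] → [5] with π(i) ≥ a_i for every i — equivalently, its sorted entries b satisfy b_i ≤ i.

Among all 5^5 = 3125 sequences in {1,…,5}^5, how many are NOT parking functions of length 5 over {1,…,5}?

1829

#PF = (5+1−5)·(5+1)^{5−1} = 1·1296 = 1296
One tuple (4,2,5,3,4) → sorted (2,3,4,4,5): b_1=2>1, not a PF.
Total 3125; non-PF = 3125−1296 = 1829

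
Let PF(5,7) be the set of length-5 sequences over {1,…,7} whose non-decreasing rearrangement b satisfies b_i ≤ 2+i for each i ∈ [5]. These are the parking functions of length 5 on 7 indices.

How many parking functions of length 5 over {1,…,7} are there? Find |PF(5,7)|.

12288

|PF| = (7+1−5)·(7+1)^{5−1} = 3·4096 = 12288 (Pollak)
Check (7,3,5,4,1) → sorted (1,3,4,5,7): b_i ≤ 2+i ∀i, a PF.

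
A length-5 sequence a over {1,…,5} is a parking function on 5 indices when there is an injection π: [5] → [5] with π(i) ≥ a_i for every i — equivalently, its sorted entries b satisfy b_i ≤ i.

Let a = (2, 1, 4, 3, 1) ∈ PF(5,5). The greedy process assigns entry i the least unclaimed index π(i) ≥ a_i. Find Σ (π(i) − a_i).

4

Σπ(i) = 1+…+5 = 15; Σa = 2+1+4+3+1 = 11; disp = 15−11 = 4.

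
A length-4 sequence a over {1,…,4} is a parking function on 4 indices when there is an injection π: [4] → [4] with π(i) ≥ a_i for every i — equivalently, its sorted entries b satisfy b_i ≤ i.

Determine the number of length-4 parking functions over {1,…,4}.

Count = (4+1−4)·(4+1)^{4−1} = 1 · 125 = 125 [KW]
Example (3,2,1,1) → sorted (1,1,2,3): b_i ≤ i ∀i, a PF.

125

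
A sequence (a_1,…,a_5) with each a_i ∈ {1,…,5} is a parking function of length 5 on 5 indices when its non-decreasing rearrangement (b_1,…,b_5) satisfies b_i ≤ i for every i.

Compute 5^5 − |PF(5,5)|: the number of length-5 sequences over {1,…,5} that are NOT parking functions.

|PF(5,5)| = 1·6^4 = 1 · 1296 = 1296
E.g. (1,5,2,5,4) → sorted (1,2,4,5,5): b_3=4>3, not a PF.
5^5 − 1296 = 3125 − 1296 = 1829

1829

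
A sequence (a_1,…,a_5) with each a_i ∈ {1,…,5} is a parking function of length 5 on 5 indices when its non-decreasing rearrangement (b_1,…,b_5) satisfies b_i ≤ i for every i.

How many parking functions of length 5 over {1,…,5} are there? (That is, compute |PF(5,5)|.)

|PF(5,5)| = (5+1−5)·(5+1)^{5−1} = 1×1296 = 1296 (Konheim–Weiss)
Example (5,1,2,3,4) → sorted (1,2,3,4,5): b_i ≤ i ∀i, a PF.

1296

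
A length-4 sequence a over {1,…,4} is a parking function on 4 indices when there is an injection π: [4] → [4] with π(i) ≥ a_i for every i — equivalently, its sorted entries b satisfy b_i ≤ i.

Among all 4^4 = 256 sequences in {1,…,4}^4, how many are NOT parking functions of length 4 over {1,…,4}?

|PF(4,4)| = (5−4)·5^(4−1) = 1×125 = 125
E.g. (4,3,4,3) → sorted (3,3,4,4): b_1=3>1, not a PF.
Total 256; non-PF = 256−125 = 131

131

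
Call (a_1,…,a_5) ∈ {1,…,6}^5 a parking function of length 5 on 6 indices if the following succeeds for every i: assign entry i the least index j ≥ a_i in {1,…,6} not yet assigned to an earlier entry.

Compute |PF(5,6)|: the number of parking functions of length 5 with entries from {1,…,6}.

4802

#PF = (7−5)·7^(5−1) = 2 · 2401 = 4802 [KW]
Check (2,6,5,4,3) → sorted (2,3,4,5,6): b_i ≤ 1+i ∀i, a PF.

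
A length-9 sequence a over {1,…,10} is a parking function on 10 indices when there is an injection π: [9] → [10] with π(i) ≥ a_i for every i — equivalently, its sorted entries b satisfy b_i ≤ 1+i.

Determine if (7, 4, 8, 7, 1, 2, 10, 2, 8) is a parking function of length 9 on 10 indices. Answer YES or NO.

NO

Sorted: b = (1, 2, 2, 4, 7, 7, 8, 8, 10).
  b_1=1 ≤ 2
  b_2=2 ≤ 3
  b_3=2 ≤ 4
  b_4=4 ≤ 5
  b_5=7 > 6
  fails at i=5 ⇒ NO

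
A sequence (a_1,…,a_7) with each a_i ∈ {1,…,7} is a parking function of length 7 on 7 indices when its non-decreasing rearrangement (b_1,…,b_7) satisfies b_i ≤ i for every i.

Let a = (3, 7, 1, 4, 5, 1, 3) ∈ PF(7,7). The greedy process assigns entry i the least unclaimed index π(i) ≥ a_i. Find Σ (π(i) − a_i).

Σπ = 7·8/2 = 28 (π permutes [7]); Σa = 3+7+1+4+5+1+3 = 24; disp = 28−24 = 4.

4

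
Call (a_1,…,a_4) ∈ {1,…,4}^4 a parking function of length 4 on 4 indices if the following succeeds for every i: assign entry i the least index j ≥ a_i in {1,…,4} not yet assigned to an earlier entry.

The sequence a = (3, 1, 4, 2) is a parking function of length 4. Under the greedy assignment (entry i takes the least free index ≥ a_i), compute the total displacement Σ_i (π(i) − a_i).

0

Σπ = 10 ({1..4} each once); Σa = 3+1+4+2 = 10; disp = 10−10 = 0.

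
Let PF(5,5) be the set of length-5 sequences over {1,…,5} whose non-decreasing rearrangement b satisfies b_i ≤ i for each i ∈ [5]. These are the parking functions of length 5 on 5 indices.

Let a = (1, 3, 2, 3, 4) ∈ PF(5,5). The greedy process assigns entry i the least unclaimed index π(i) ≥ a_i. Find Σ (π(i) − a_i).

2

Σπ = 15 ({1..5} each once); Σa = 1+3+2+3+4 = 13; disp = 15−13 = 2.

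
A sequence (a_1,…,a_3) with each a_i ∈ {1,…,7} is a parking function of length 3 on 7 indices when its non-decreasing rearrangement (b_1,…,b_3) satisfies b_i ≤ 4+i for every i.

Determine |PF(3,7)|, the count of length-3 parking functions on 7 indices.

|PF(3,7)| = (7+1−3)·(7+1)^{3−1} = 5·64 = 320 (Konheim–Weiss)
E.g. (3,5,6) → sorted (3,5,6): b_i ≤ 4+i ∀i, a PF.

320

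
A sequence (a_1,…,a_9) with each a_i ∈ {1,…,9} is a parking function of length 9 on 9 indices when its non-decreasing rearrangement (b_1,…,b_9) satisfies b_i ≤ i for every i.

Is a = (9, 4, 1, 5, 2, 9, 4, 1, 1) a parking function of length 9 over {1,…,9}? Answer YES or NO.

Order a: b = (1, 1, 1, 2, 4, 4, 5, 9, 9).
  b_1=1 ≤ 1
  b_2=1 ≤ 2
  b_3=1 ≤ 3
  b_4=2 ≤ 4
  b_5=4 ≤ 5
  b_6=4 ≤ 6
  b_7=5 ≤ 7
  b_8=9 > 8
  fails at i=8 ⇒ NO

NO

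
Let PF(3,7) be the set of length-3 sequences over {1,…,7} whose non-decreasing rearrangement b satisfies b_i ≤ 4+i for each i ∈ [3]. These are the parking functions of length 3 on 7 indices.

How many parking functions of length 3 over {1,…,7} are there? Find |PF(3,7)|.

Count = 5·8^2 = 5 · 64 = 320 (Pollak)
One tuple (2,1,5) → sorted (1,2,5): b_i ≤ 4+i ∀i, a PF.

320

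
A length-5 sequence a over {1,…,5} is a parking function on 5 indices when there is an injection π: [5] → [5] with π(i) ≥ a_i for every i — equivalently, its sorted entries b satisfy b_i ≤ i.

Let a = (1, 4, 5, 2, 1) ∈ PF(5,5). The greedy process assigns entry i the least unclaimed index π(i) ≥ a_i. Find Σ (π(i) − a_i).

Σπ = 15 ({1..5} each once); Σa = 1+4+5+2+1 = 13; disp = 15−13 = 2.

2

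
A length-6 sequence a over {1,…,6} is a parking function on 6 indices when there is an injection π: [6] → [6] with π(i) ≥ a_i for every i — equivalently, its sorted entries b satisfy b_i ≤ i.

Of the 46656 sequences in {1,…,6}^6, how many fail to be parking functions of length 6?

29849

|PF| = (6−6+1)·(6+1)^(6−1) = 1 · 16807 = 16807
Example (5,5,5,5,6,2) → sorted (2,5,5,5,5,6): b_1=2>1, not a PF.
Total 46656; non-PF = 46656−16807 = 29849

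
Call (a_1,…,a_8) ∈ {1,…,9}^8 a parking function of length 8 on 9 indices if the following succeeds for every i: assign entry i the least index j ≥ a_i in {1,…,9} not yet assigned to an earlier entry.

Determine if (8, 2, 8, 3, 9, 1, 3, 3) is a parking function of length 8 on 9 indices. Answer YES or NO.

Sorted: b = (1, 2, 3, 3, 3, 8, 8, 9).
  b_1=1 ≤ 2
  b_2=2 ≤ 3
  b_3=3 ≤ 4
  b_4=3 ≤ 5
  b_5=3 ≤ 6
  b_6=8 > 7
  fails at i=6 ⇒ NO

NO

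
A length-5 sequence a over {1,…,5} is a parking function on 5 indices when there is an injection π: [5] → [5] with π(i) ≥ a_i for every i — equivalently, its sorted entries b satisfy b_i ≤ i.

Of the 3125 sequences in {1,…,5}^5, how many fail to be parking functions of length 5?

1829

#PF = (5−5+1)·(5+1)^(5−1) = 1·1296 = 1296
Example (3,1,5,5,5) → sorted (1,3,5,5,5): b_2=3>2, not a PF.
Total 3125; non-PF = 3125−1296 = 1829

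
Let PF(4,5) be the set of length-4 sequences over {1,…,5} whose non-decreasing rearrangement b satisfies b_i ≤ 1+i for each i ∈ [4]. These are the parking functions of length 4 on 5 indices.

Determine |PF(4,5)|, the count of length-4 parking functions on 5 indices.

432

#PF = (6−4)·6^(4−1) = 2 · 216 = 432
Check (2,4,1,5) → sorted (1,2,4,5): b_i ≤ 1+i ∀i, a PF.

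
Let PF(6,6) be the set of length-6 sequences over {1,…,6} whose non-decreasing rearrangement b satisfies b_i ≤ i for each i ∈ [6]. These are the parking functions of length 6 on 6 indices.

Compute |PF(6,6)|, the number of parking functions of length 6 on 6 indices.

#PF = (6+1−6)·(6+1)^{6−1} = 1×16807 = 16807 (Pollak)
Example (3,6,5,1,1,4) → sorted (1,1,3,4,5,6): b_i ≤ i ∀i, a PF.

16807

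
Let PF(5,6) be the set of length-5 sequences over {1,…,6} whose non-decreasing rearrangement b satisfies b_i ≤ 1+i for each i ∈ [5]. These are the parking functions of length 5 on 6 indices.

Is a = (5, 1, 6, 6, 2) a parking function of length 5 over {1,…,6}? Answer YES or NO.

NO

Order a: b = (1, 2, 5, 6, 6).
  b_1=1 ≤ 2
  b_2=2 ≤ 3
  b_3=5 > 4
  fails at i=3 ⇒ NO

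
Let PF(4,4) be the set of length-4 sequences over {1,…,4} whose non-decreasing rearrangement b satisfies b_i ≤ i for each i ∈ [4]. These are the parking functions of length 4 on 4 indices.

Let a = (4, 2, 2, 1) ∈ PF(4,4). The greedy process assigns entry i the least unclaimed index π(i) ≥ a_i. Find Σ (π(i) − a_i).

1

Σπ(i) = 1+…+4 = 10; Σa = 4+2+2+1 = 9; disp = 10−9 = 1.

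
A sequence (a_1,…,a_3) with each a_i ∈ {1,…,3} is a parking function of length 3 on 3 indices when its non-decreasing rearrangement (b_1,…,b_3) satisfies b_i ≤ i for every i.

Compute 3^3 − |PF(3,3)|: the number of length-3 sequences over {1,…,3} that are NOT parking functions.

11

#PF = (3−3+1)·(3+1)^(3−1) = 1×16 = 16 (Pollak)
Check (2,2,3) → sorted (2,2,3): b_1=2>1, not a PF.
3^3 − 16 = 27 − 16 = 11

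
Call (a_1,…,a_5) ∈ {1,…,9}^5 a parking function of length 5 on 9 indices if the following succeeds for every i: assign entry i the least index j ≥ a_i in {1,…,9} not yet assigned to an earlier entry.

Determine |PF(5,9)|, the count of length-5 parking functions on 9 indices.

50000

#PF = (9+1−5)·(9+1)^{5−1} = 5 · 10000 = 50000 (Pollak)
Example (5,7,5,9,8) → sorted (5,5,7,8,9): b_i ≤ 4+i ∀i, a PF.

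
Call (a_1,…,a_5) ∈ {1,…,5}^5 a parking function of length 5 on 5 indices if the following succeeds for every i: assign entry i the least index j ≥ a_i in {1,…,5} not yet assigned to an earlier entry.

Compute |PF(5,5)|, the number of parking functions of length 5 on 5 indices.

#PF = (5−5+1)·(5+1)^(5−1) = 1·1296 = 1296 [KW]
E.g. (1,2,4,5,2) → sorted (1,2,2,4,5): b_i ≤ i ∀i, a PF.

1296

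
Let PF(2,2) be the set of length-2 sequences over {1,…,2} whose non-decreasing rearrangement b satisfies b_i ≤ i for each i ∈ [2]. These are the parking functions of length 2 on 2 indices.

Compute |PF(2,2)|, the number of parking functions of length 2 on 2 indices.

|PF| = (2+1−2)·(2+1)^{2−1} = 1 · 3 = 3 (Pollak)
One tuple (1,2) → sorted (1,2): b_i ≤ i ∀i, a PF.

3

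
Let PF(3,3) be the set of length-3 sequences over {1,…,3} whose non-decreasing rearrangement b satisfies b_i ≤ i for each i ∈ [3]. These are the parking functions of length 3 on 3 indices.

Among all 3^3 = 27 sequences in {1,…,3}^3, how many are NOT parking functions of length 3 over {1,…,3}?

|PF| = 1·4^2 = 1·16 = 16
E.g. (3,3,3) → sorted (3,3,3): b_1=3>1, not a PF.
Total 27; non-PF = 27−16 = 11

11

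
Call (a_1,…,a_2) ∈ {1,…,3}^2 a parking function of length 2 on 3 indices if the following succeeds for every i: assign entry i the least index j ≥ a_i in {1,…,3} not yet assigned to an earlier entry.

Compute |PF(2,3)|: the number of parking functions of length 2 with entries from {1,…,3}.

8

|PF(2,3)| = (4−2)·4^(2−1) = 2·4 = 8
One tuple (3,1) → sorted (1,3): b_i ≤ 1+i ∀i, a PF.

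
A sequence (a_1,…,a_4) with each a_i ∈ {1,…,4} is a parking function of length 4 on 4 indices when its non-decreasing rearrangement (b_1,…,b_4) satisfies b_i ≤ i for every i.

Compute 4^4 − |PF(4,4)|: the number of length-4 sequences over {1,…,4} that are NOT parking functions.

131

|PF(4,4)| = (5−4)·5^(4−1) = 1·125 = 125
E.g. (4,3,3,4) → sorted (3,3,4,4): b_1=3>1, not a PF.
4^4 − 125 = 256 − 125 = 131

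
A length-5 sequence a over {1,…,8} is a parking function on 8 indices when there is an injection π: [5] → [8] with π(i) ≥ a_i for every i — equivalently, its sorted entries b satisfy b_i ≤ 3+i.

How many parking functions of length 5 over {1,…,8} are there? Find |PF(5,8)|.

#PF = (8−5+1)·(8+1)^(5−1) = 4×6561 = 26244 [KW]
E.g. (6,7,4,2,3) → sorted (2,3,4,6,7): b_i ≤ 3+i ∀i, a PF.

26244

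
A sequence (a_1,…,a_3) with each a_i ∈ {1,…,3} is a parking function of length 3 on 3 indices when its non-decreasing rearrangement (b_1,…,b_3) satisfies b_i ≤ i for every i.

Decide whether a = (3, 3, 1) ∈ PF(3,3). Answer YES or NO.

NO

Sorted: b = (1, 3, 3).
  b_1=1 ≤ 1
  b_2=3 > 2
  fails at i=2 ⇒ NO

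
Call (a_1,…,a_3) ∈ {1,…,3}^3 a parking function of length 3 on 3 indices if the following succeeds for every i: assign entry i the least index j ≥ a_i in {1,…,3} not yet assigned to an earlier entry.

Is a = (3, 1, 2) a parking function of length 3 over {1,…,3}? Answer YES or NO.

YES

Sorted: b = (1, 2, 3).
  b_1=1 ≤ 1
  b_2=2 ≤ 2
  b_3=3 ≤ 3
All bounds hold ⇒ YES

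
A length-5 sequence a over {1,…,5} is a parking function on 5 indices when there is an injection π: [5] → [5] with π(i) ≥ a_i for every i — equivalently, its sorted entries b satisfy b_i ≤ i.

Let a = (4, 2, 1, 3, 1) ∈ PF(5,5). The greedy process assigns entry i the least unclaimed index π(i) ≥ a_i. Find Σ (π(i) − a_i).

Σπ(i) = 1+…+5 = 15; Σa = 4+2+1+3+1 = 11; disp = 15−11 = 4.

4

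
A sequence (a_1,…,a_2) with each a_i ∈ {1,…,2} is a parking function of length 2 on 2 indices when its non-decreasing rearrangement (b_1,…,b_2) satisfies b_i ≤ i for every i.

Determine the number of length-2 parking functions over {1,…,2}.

3

|PF| = (2+1−2)·(2+1)^{2−1} = 1×3 = 3 (Konheim–Weiss)
One tuple (2,1) → sorted (1,2): b_i ≤ i ∀i, a PF.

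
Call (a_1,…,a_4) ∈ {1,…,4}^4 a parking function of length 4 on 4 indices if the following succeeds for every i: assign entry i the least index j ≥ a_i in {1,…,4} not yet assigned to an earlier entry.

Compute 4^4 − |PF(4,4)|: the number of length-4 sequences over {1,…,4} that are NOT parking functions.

131

Count = 1·5^3 = 1 · 125 = 125 [KW]
E.g. (3,4,4,3) → sorted (3,3,4,4): b_1=3>1, not a PF.
So 256 − 125 = 131 fail.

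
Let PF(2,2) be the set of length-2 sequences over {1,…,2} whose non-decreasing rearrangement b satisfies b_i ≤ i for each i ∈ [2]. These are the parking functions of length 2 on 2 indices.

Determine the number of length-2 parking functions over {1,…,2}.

|PF(2,2)| = (3−2)·3^(2−1) = 1·3 = 3 (Konheim–Weiss)
One tuple (1,1) → sorted (1,1): b_i ≤ i ∀i, a PF.

3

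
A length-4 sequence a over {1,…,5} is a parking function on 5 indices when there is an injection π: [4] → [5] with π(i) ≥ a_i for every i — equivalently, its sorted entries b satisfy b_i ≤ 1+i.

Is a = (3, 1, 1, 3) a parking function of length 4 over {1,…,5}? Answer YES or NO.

Sorted: b = (1, 1, 3, 3).
  b_1=1 ≤ 2
  b_2=1 ≤ 3
  b_3=3 ≤ 4
  b_4=3 ≤ 5
All bounds hold ⇒ YES

YES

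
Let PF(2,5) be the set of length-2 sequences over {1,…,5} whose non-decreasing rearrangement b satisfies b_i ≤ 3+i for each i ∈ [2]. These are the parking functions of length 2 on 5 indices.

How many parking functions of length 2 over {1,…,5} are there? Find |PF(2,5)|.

24

|PF| = (6−2)·6^(2−1) = 4 · 6 = 24 [KW]
Check (4,4) → sorted (4,4): b_i ≤ 3+i ∀i, a PF.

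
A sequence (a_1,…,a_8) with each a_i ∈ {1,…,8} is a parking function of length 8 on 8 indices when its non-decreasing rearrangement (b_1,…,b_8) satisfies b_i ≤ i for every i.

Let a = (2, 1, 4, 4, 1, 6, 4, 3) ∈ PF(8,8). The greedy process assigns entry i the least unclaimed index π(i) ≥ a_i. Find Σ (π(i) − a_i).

Σπ = 8·9/2 = 36 (π permutes [8]); Σa = 2+1+4+4+1+6+4+3 = 25; disp = 36−25 = 11.

11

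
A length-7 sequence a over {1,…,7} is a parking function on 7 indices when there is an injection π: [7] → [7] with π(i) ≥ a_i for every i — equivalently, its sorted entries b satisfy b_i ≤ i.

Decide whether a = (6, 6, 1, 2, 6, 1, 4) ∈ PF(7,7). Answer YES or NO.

NO

Sorted: b = (1, 1, 2, 4, 6, 6, 6).
  b_1=1 ≤ 1
  b_2=1 ≤ 2
  b_3=2 ≤ 3
  b_4=4 ≤ 4
  b_5=6 > 5
  fails at i=5 ⇒ NO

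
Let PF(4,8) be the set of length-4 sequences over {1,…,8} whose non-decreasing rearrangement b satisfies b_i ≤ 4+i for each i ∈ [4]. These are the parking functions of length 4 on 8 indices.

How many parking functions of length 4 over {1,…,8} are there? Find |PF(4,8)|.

3645

|PF(4,8)| = (8+1−4)·(8+1)^{4−1} = 5 · 729 = 3645 [KW]
Example (5,2,6,6) → sorted (2,5,6,6): b_i ≤ 4+i ∀i, a PF.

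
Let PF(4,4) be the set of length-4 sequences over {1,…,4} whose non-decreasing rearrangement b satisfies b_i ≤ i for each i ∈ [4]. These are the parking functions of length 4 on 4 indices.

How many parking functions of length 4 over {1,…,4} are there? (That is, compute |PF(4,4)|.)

|PF| = 1·5^3 = 1×125 = 125 [KW]
E.g. (1,4,2,2) → sorted (1,2,2,4): b_i ≤ i ∀i, a PF.

125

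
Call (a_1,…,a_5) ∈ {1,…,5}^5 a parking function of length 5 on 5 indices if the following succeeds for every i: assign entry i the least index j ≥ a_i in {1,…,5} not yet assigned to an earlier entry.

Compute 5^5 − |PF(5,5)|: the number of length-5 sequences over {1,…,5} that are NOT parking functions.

#PF = (6−5)·6^(5−1) = 1·1296 = 1296 (Pollak)
E.g. (3,4,4,4,4) → sorted (3,4,4,4,4): b_1=3>1, not a PF.
Total 3125; non-PF = 3125−1296 = 1829

1829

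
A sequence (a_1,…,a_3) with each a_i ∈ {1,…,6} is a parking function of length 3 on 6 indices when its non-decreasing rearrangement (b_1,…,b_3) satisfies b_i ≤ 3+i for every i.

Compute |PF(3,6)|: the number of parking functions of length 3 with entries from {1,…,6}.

Count = (6−3+1)·(6+1)^(3−1) = 4×49 = 196
One tuple (4,3,2) → sorted (2,3,4): b_i ≤ 3+i ∀i, a PF.

196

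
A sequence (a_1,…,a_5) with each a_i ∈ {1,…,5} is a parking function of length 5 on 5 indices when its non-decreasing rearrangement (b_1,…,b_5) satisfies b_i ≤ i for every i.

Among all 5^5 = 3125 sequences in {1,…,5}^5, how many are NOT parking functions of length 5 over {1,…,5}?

|PF| = (6−5)·6^(5−1) = 1×1296 = 1296 [KW]
Example (2,3,5,2,5) → sorted (2,2,3,5,5): b_1=2>1, not a PF.
5^5 − 1296 = 3125 − 1296 = 1829

1829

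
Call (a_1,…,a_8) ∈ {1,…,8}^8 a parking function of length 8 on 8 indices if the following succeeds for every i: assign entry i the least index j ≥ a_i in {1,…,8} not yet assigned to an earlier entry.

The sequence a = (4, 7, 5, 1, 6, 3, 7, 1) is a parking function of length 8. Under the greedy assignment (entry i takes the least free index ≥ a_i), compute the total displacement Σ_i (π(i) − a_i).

2

Σπ = 8·9/2 = 36 (π permutes [8]); Σa = 4+7+5+1+6+3+7+1 = 34; disp = 36−34 = 2.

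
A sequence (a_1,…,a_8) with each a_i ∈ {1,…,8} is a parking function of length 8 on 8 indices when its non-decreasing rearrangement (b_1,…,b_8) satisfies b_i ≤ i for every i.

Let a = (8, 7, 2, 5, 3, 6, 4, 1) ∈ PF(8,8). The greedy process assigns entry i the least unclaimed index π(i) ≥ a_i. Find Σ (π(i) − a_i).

0

Σπ(i) = 1+…+8 = 36; Σa = 8+7+2+5+3+6+4+1 = 36; disp = 36−36 = 0.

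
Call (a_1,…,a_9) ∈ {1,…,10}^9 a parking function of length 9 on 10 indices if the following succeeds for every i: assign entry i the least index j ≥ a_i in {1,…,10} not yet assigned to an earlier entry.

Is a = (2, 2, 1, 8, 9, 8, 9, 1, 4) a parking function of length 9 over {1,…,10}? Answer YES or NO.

Order a: b = (1, 1, 2, 2, 4, 8, 8, 9, 9).
  b_1=1 ≤ 2
  b_2=1 ≤ 3
  b_3=2 ≤ 4
  b_4=2 ≤ 5
  b_5=4 ≤ 6
  b_6=8 > 7
  fails at i=6 ⇒ NO

NO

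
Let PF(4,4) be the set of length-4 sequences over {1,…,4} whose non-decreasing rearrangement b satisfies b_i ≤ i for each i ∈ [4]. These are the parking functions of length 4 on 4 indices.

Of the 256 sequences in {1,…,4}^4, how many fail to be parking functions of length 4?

|PF(4,4)| = (4−4+1)·(4+1)^(4−1) = 1 · 125 = 125 (Konheim–Weiss)
One tuple (4,3,4,2) → sorted (2,3,4,4): b_1=2>1, not a PF.
4^4 − 125 = 256 − 125 = 131

131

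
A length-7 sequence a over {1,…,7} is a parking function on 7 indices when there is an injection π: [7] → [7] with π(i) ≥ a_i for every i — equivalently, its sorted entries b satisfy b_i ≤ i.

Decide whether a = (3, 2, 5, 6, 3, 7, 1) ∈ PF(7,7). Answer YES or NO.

YES

Rearranged: b = (1, 2, 3, 3, 5, 6, 7).
  b_1=1 ≤ 1
  b_2=2 ≤ 2
  b_3=3 ≤ 3
  b_4=3 ≤ 4
  b_5=5 ≤ 5
  b_6=6 ≤ 6
  b_7=7 ≤ 7
All bounds hold ⇒ YES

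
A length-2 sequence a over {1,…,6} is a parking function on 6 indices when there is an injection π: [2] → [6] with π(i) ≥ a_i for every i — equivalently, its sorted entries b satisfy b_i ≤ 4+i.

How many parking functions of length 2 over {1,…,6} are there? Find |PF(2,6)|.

Count = (6−2+1)·(6+1)^(2−1) = 5·7 = 35 (Konheim–Weiss)
Check (5,4) → sorted (4,5): b_i ≤ 4+i ∀i, a PF.

35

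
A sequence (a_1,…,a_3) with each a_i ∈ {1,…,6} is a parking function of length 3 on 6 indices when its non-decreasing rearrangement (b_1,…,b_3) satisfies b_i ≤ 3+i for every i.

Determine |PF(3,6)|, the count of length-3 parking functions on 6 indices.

196

Count = (7−3)·7^(3−1) = 4×49 = 196 (Konheim–Weiss)
Check (5,1,6) → sorted (1,5,6): b_i ≤ 3+i ∀i, a PF.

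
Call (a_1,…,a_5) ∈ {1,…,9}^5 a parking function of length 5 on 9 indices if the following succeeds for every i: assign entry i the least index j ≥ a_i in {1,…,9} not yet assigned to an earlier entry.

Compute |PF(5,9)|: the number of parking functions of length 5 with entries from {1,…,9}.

50000

#PF = (9−5+1)·(9+1)^(5−1) = 5×10000 = 50000 [KW]
E.g. (4,9,7,6,6) → sorted (4,6,6,7,9): b_i ≤ 4+i ∀i, a PF.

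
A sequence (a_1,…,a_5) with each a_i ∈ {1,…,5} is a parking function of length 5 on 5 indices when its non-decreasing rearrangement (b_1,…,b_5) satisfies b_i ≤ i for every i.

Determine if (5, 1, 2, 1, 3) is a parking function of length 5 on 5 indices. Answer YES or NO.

YES

Rearranged: b = (1, 1, 2, 3, 5).
  b_1=1 ≤ 1
  b_2=1 ≤ 2
  b_3=2 ≤ 3
  b_4=3 ≤ 4
  b_5=5 ≤ 5
All bounds hold ⇒ YES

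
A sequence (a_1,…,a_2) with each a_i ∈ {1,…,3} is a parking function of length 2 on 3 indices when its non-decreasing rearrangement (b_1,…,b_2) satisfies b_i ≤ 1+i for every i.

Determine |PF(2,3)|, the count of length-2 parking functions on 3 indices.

8

|PF(2,3)| = (4−2)·4^(2−1) = 2 · 4 = 8
Example (3,2) → sorted (2,3): b_i ≤ 1+i ∀i, a PF.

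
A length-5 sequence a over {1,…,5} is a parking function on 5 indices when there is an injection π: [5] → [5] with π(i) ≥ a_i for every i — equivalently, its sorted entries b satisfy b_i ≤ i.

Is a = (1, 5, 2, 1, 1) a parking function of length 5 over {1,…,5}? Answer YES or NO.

Rearranged: b = (1, 1, 1, 2, 5).
  b_1=1 ≤ 1
  b_2=1 ≤ 2
  b_3=1 ≤ 3
  b_4=2 ≤ 4
  b_5=5 ≤ 5
All bounds hold ⇒ YES

YES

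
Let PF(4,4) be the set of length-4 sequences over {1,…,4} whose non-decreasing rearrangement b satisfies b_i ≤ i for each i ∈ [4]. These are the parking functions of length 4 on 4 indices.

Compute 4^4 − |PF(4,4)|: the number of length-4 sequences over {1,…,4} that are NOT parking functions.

131

#PF = (4+1−4)·(4+1)^{4−1} = 1×125 = 125
Example (4,3,4,2) → sorted (2,3,4,4): b_1=2>1, not a PF.
4^4 − 125 = 256 − 125 = 131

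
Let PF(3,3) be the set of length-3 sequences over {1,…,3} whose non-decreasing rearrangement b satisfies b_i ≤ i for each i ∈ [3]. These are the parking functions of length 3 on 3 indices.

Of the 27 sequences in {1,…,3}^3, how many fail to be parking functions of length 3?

11

|PF| = (4−3)·4^(3−1) = 1·16 = 16 (Konheim–Weiss)
Check (2,2,3) → sorted (2,2,3): b_1=2>1, not a PF.
Total 27; non-PF = 27−16 = 11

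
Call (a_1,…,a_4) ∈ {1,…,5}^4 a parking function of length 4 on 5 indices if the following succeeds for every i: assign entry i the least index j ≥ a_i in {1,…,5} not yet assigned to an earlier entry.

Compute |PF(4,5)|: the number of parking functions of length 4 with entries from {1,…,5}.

Count = (5−4+1)·(5+1)^(4−1) = 2 · 216 = 432 (Pollak)
One tuple (1,1,4,1) → sorted (1,1,1,4): b_i ≤ 1+i ∀i, a PF.

432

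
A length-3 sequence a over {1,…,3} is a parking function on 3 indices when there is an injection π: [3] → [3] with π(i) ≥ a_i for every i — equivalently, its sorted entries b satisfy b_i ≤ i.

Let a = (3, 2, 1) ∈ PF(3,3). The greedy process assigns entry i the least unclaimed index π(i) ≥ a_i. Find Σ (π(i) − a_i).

Σπ(i) = 1+…+3 = 6; Σa = 3+2+1 = 6; disp = 6−6 = 0.

0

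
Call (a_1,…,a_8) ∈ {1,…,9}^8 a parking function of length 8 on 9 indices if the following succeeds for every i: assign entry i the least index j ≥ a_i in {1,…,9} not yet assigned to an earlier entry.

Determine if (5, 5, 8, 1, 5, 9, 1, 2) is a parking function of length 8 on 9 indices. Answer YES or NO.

Rearranged: b = (1, 1, 2, 5, 5, 5, 8, 9).
  b_1=1 ≤ 2
  b_2=1 ≤ 3
  b_3=2 ≤ 4
  b_4=5 ≤ 5
  b_5=5 ≤ 6
  b_6=5 ≤ 7
  b_7=8 ≤ 8
  b_8=9 ≤ 9
All bounds hold ⇒ YES

YES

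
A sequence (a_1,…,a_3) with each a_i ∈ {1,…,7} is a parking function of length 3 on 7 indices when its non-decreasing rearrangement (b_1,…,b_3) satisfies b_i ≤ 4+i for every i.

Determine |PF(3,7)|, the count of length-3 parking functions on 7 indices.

|PF(3,7)| = 5·8^2 = 5 · 64 = 320
One tuple (5,3,2) → sorted (2,3,5): b_i ≤ 4+i ∀i, a PF.

320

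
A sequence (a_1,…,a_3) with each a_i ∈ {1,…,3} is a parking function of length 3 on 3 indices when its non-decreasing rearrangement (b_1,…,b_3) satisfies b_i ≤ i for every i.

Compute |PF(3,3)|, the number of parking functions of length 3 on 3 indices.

16

Count = (3−3+1)·(3+1)^(3−1) = 1·16 = 16 (Pollak)
One tuple (1,2,2) → sorted (1,2,2): b_i ≤ i ∀i, a PF.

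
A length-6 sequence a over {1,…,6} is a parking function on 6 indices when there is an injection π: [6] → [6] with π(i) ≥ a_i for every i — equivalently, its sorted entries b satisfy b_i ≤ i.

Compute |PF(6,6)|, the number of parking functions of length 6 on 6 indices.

16807

|PF| = (6−6+1)·(6+1)^(6−1) = 1×16807 = 16807 (Konheim–Weiss)
One tuple (6,1,3,5,3,1) → sorted (1,1,3,3,5,6): b_i ≤ i ∀i, a PF.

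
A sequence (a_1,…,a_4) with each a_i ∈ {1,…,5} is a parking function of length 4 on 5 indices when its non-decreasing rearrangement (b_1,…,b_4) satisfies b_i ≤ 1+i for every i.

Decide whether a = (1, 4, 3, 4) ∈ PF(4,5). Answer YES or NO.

Sorted: b = (1, 3, 4, 4).
  b_1=1 ≤ 2
  b_2=3 ≤ 3
  b_3=4 ≤ 4
  b_4=4 ≤ 5
All bounds hold ⇒ YES

YES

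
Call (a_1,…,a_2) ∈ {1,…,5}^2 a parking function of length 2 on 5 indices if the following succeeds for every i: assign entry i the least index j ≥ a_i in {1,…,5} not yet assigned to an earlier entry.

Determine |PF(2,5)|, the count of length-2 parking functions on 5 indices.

24

|PF| = (5+1−2)·(5+1)^{2−1} = 4·6 = 24 (Pollak)
E.g. (2,5) → sorted (2,5): b_i ≤ 3+i ∀i, a PF.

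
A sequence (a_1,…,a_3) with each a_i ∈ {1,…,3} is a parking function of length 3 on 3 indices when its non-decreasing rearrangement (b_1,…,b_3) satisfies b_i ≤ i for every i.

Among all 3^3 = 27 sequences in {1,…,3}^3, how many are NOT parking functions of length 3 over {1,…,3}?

Count = (3−3+1)·(3+1)^(3−1) = 1 · 16 = 16 (Konheim–Weiss)
E.g. (3,3,3) → sorted (3,3,3): b_1=3>1, not a PF.
So 27 − 16 = 11 fail.

11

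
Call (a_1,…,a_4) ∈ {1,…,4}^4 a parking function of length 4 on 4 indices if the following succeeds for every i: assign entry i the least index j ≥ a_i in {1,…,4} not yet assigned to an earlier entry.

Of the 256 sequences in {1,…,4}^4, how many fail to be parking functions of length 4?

|PF| = (5−4)·5^(4−1) = 1 · 125 = 125 (Konheim–Weiss)
Example (3,4,4,2) → sorted (2,3,4,4): b_1=2>1, not a PF.
So 256 − 125 = 131 fail.

131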